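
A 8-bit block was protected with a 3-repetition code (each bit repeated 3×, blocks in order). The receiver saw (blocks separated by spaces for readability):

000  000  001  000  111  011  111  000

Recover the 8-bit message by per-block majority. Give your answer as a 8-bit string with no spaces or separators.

00001110

Block 1 (000): 0 ones → 0
Block 2 (000): 0 ones → 0
Block 3 (001): 1 one → 0
Block 4 (000): 0 ones → 0
Block 5 (111): 3 ones → 1
Block 6 (011): 2 ones → 1
Block 7 (111): 3 ones → 1
Block 8 (000): 0 ones → 0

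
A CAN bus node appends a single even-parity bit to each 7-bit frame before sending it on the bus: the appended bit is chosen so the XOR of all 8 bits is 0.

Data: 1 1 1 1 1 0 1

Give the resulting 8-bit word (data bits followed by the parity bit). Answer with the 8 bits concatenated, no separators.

XOR of the 7 data bits: 1⊕1⊕1⊕1⊕1⊕0⊕1 = 0
Parity bit = 0 (so all 8 bits XOR to 0).

11111010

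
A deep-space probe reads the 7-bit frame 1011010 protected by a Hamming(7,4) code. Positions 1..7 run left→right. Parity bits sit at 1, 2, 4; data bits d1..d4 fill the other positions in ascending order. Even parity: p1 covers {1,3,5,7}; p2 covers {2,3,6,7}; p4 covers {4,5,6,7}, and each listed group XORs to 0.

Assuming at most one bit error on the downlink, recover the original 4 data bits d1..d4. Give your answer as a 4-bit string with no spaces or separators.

s1 (pos 1,3,5,7): 1⊕1⊕0⊕0 = 0
s2 (pos 2,3,6,7): 0⊕1⊕1⊕0 = 0
s4 (pos 4,5,6,7): 1⊕0⊕1⊕0 = 0
Syndrome s4…s1 = 000 → no error.
Read data bits from positions 3,5,6,7: 1010

1010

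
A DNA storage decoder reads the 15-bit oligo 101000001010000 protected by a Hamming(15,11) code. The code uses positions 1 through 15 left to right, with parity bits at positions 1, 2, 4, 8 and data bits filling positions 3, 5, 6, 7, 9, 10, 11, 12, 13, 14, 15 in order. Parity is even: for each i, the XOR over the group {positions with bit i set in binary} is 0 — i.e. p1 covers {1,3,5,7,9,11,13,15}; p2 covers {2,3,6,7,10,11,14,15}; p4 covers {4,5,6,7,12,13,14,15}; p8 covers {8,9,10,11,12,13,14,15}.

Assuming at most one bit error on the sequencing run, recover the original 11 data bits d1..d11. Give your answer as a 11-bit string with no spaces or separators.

s1 (pos 1,3,5,7,9,11,13,15): 1⊕1⊕0⊕0⊕1⊕1⊕0⊕0 = 0
s2 (pos 2,3,6,7,10,11,14,15): 0⊕1⊕0⊕0⊕0⊕1⊕0⊕0 = 0
s4 (pos 4,5,6,7,12,13,14,15): 0⊕0⊕0⊕0⊕0⊕0⊕0⊕0 = 0
s8 (pos 8,9,10,11,12,13,14,15): 0⊕1⊕0⊕1⊕0⊕0⊕0⊕0 = 0
Syndrome s8…s1 = 0000 → no error.
Read data bits from positions 3,5,6,7,9,10,11,12,13,14,15: 10001010000

10001010000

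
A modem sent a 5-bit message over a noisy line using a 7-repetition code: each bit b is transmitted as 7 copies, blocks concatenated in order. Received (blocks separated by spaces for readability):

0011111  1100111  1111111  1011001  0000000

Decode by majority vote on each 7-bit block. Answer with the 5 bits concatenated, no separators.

Block 1 (0011111): 5 ones → 1
Block 2 (1100111): 5 ones → 1
Block 3 (1111111): 7 ones → 1
Block 4 (1011001): 4 ones → 1
Block 5 (0000000): 0 ones → 0

11110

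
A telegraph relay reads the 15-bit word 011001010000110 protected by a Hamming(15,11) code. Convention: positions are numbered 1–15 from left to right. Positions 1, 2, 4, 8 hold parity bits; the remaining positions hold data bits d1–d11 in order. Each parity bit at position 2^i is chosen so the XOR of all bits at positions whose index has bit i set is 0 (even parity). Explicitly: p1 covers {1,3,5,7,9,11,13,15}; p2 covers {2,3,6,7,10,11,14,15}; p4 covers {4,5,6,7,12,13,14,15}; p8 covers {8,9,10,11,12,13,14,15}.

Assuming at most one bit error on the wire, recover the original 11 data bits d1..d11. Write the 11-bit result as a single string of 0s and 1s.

10100001110

s1 (pos 1,3,5,7,9,11,13,15): 0⊕1⊕0⊕0⊕0⊕0⊕1⊕0 = 0
s2 (pos 2,3,6,7,10,11,14,15): 1⊕1⊕1⊕0⊕0⊕0⊕1⊕0 = 0
s4 (pos 4,5,6,7,12,13,14,15): 0⊕0⊕1⊕0⊕0⊕1⊕1⊕0 = 1
s8 (pos 8,9,10,11,12,13,14,15): 1⊕0⊕0⊕0⊕0⊕1⊕1⊕0 = 1
Syndrome s8…s1 = 1100 → error at position 12.
Flip position 12: 011001010000110 → 011001010001110
Read data bits from positions 3,5,6,7,9,10,11,12,13,14,15: 10100001110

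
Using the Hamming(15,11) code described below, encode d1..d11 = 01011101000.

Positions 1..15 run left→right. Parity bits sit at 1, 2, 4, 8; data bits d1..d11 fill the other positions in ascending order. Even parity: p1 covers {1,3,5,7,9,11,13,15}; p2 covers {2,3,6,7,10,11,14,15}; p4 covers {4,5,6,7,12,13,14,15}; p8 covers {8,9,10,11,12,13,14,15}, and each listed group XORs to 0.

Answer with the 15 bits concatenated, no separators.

Place data at non-parity positions: p1 p2 0 p4 1 0 1 p8 1 1 0 1 0 0 0
p1 (pos 1,3,5,7,9,11,13,15): XOR of data positions = 0⊕1⊕1⊕1⊕0⊕0⊕0 = 1
p2 (pos 2,3,6,7,10,11,14,15): XOR of data positions = 0⊕0⊕1⊕1⊕0⊕0⊕0 = 0
p4 (pos 4,5,6,7,12,13,14,15): XOR of data positions = 1⊕0⊕1⊕1⊕0⊕0⊕0 = 1
p8 (pos 8,9,10,11,12,13,14,15): XOR of data positions = 1⊕1⊕0⊕1⊕0⊕0⊕0 = 1
Codeword: 100110111101000

100110111101000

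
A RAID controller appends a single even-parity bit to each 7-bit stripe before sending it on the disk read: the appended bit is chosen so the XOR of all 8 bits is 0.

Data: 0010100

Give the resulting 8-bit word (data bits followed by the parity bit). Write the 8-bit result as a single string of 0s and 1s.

00101000

XOR of the 7 data bits: 0⊕0⊕1⊕0⊕1⊕0⊕0 = 0
Parity bit = 0 (so all 8 bits XOR to 0).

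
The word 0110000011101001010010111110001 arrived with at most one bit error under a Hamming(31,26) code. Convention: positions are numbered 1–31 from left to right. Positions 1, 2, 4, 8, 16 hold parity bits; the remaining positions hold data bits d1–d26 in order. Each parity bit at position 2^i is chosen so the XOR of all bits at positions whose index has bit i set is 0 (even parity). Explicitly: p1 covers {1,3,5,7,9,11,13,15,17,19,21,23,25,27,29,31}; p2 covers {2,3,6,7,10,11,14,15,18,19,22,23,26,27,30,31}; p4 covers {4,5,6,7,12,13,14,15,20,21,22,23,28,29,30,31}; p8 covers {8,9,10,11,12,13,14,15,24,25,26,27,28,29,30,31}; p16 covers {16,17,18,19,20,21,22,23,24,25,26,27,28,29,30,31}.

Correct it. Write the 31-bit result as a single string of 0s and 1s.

0110000011101001010010111100001

s1 (pos 1,3,5,7,9,11,13,15,17,19,21,23,25,27,29,31): 0⊕1⊕0⊕0⊕1⊕1⊕1⊕0⊕0⊕0⊕1⊕1⊕1⊕1⊕0⊕1 = 1
s2 (pos 2,3,6,7,10,11,14,15,18,19,22,23,26,27,30,31): 1⊕1⊕0⊕0⊕1⊕1⊕0⊕0⊕1⊕0⊕0⊕1⊕1⊕1⊕0⊕1 = 1
s4 (pos 4,5,6,7,12,13,14,15,20,21,22,23,28,29,30,31): 0⊕0⊕0⊕0⊕0⊕1⊕0⊕0⊕0⊕1⊕0⊕1⊕0⊕0⊕0⊕1 = 0
s8 (pos 8,9,10,11,12,13,14,15,24,25,26,27,28,29,30,31): 0⊕1⊕1⊕1⊕0⊕1⊕0⊕0⊕1⊕1⊕1⊕1⊕0⊕0⊕0⊕1 = 1
s16 (pos 16,17,18,19,20,21,22,23,24,25,26,27,28,29,30,31): 1⊕0⊕1⊕0⊕0⊕1⊕0⊕1⊕1⊕1⊕1⊕1⊕0⊕0⊕0⊕1 = 1
Syndrome s16…s1 = 11011 → error at position 27.
Flip position 27: 0110000011101001010010111110001 → 0110000011101001010010111100001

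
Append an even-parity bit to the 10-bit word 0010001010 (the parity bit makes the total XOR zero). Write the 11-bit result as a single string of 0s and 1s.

XOR of the 10 data bits: 0⊕0⊕1⊕0⊕0⊕0⊕1⊕0⊕1⊕0 = 1
Parity bit = 1 (so all 11 bits XOR to 0).

00100010101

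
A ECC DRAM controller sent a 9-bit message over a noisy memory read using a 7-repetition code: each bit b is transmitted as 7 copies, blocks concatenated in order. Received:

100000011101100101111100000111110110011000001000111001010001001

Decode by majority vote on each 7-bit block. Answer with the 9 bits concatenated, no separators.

011010010

Block 1 (1000000): 1 one → 0
Block 2 (1110110): 5 ones → 1
Block 3 (0101111): 5 ones → 1
Block 4 (1000001): 2 ones → 0
Block 5 (1111011): 6 ones → 1
Block 6 (0011000): 2 ones → 0
Block 7 (0010001): 2 ones → 0
Block 8 (1100101): 4 ones → 1
Block 9 (0001001): 2 ones → 0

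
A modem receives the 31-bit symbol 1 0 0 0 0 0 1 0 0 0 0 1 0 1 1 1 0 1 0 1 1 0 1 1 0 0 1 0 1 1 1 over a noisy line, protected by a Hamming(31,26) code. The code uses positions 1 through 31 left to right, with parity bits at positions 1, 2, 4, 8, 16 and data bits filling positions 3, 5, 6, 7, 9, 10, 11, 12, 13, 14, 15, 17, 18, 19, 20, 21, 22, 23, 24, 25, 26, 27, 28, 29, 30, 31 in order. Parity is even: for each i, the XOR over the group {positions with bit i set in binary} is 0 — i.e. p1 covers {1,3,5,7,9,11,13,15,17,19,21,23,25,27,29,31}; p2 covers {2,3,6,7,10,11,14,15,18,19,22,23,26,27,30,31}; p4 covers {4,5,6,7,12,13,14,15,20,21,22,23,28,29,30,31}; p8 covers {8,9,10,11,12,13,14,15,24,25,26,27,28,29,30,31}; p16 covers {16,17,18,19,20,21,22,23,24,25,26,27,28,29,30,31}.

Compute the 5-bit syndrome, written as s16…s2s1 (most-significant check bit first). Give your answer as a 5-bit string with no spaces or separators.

s1 (pos 1,3,5,7,9,11,13,15,17,19,21,23,25,27,29,31): 1⊕0⊕0⊕1⊕0⊕0⊕0⊕1⊕0⊕0⊕1⊕1⊕0⊕1⊕1⊕1 = 0
s2 (pos 2,3,6,7,10,11,14,15,18,19,22,23,26,27,30,31): 0⊕0⊕0⊕1⊕0⊕0⊕1⊕1⊕1⊕0⊕0⊕1⊕0⊕1⊕1⊕1 = 0
s4 (pos 4,5,6,7,12,13,14,15,20,21,22,23,28,29,30,31): 0⊕0⊕0⊕1⊕1⊕0⊕1⊕1⊕1⊕1⊕0⊕1⊕0⊕1⊕1⊕1 = 0
s8 (pos 8,9,10,11,12,13,14,15,24,25,26,27,28,29,30,31): 0⊕0⊕0⊕0⊕1⊕0⊕1⊕1⊕1⊕0⊕0⊕1⊕0⊕1⊕1⊕1 = 0
s16 (pos 16,17,18,19,20,21,22,23,24,25,26,27,28,29,30,31): 1⊕0⊕1⊕0⊕1⊕1⊕0⊕1⊕1⊕0⊕0⊕1⊕0⊕1⊕1⊕1 = 0
Syndrome s16…s1 = 00000 → no error.

00000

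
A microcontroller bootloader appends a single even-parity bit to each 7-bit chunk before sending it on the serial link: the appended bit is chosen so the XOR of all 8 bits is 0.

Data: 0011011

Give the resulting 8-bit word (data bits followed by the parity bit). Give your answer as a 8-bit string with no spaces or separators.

00110110

XOR of the 7 data bits: 0⊕0⊕1⊕1⊕0⊕1⊕1 = 0
Parity bit = 0 (so all 8 bits XOR to 0).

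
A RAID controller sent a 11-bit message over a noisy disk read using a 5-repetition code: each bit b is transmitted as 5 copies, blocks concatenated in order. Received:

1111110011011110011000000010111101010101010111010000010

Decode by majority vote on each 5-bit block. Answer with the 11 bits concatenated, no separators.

Block 1 (11111): 5 ones → 1
Block 2 (10011): 3 ones → 1
Block 3 (01111): 4 ones → 1
Block 4 (00110): 2 ones → 0
Block 5 (00000): 0 ones → 0
Block 6 (01011): 3 ones → 1
Block 7 (11010): 3 ones → 1
Block 8 (10101): 3 ones → 1
Block 9 (01011): 3 ones → 1
Block 10 (10100): 2 ones → 0
Block 11 (00010): 1 one → 0

11100111100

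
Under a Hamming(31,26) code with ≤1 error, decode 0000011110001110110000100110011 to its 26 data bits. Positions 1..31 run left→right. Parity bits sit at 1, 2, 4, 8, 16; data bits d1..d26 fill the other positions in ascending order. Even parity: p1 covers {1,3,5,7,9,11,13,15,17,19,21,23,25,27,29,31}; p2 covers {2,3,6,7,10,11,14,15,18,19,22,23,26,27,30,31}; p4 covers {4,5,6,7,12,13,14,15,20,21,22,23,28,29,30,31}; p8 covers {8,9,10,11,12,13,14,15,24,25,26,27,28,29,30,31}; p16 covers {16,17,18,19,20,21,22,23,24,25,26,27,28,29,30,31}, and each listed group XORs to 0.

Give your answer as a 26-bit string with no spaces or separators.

s1 (pos 1,3,5,7,9,11,13,15,17,19,21,23,25,27,29,31): 0⊕0⊕0⊕1⊕1⊕0⊕1⊕1⊕1⊕0⊕0⊕1⊕0⊕1⊕0⊕1 = 0
s2 (pos 2,3,6,7,10,11,14,15,18,19,22,23,26,27,30,31): 0⊕0⊕1⊕1⊕0⊕0⊕1⊕1⊕1⊕0⊕0⊕1⊕1⊕1⊕1⊕1 = 0
s4 (pos 4,5,6,7,12,13,14,15,20,21,22,23,28,29,30,31): 0⊕0⊕1⊕1⊕0⊕1⊕1⊕1⊕0⊕0⊕0⊕1⊕0⊕0⊕1⊕1 = 0
s8 (pos 8,9,10,11,12,13,14,15,24,25,26,27,28,29,30,31): 1⊕1⊕0⊕0⊕0⊕1⊕1⊕1⊕0⊕0⊕1⊕1⊕0⊕0⊕1⊕1 = 1
s16 (pos 16,17,18,19,20,21,22,23,24,25,26,27,28,29,30,31): 0⊕1⊕1⊕0⊕0⊕0⊕0⊕1⊕0⊕0⊕1⊕1⊕0⊕0⊕1⊕1 = 1
Syndrome s16…s1 = 11000 → error at position 24.
Flip position 24: 0000011110001110110000100110011 → 0000011110001110110000110110011
Read data bits from positions 3,5,6,7,9,10,11,12,13,14,15,17,18,19,20,21,22,23,24,25,26,27,28,29,30,31: 00111000111110000110110011

00111000111110000110110011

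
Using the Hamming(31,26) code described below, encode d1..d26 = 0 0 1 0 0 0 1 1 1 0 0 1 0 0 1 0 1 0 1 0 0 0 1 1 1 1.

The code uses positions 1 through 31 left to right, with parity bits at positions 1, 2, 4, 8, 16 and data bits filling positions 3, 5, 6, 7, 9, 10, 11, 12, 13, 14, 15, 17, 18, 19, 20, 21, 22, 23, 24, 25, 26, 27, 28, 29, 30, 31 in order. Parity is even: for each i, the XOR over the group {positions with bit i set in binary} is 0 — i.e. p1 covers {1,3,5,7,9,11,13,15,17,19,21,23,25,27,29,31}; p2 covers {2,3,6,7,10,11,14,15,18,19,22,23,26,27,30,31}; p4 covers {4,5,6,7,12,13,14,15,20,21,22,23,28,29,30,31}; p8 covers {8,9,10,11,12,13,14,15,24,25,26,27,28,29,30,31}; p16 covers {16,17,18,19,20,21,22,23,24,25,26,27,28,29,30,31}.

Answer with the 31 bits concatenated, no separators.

Place data at non-parity positions: p1 p2 0 p4 0 1 0 p8 0 0 1 1 1 0 0 p16 1 0 0 1 0 1 0 1 0 0 0 1 1 1 1
p1 (pos 1,3,5,7,9,11,13,15,17,19,21,23,25,27,29,31): XOR of data positions = 0⊕0⊕0⊕0⊕1⊕1⊕0⊕1⊕0⊕0⊕0⊕0⊕0⊕1⊕1 = 1
p2 (pos 2,3,6,7,10,11,14,15,18,19,22,23,26,27,30,31): XOR of data positions = 0⊕1⊕0⊕0⊕1⊕0⊕0⊕0⊕0⊕1⊕0⊕0⊕0⊕1⊕1 = 1
p4 (pos 4,5,6,7,12,13,14,15,20,21,22,23,28,29,30,31): XOR of data positions = 0⊕1⊕0⊕1⊕1⊕0⊕0⊕1⊕0⊕1⊕0⊕1⊕1⊕1⊕1 = 1
p8 (pos 8,9,10,11,12,13,14,15,24,25,26,27,28,29,30,31): XOR of data positions = 0⊕0⊕1⊕1⊕1⊕0⊕0⊕1⊕0⊕0⊕0⊕1⊕1⊕1⊕1 = 0
p16 (pos 16,17,18,19,20,21,22,23,24,25,26,27,28,29,30,31): XOR of data positions = 1⊕0⊕0⊕1⊕0⊕1⊕0⊕1⊕0⊕0⊕0⊕1⊕1⊕1⊕1 = 0
Codeword: 1101010000111000100101010001111

1101010000111000100101010001111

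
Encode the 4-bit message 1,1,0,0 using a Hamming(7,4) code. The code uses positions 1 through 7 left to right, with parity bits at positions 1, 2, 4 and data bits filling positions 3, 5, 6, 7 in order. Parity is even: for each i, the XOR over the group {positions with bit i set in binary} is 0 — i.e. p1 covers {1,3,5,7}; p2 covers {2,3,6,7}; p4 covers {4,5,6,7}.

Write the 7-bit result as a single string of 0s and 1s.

Place data at non-parity positions: p1 p2 1 p4 1 0 0
p1 (pos 1,3,5,7): XOR of data positions = 1⊕1⊕0 = 0
p2 (pos 2,3,6,7): XOR of data positions = 1⊕0⊕0 = 1
p4 (pos 4,5,6,7): XOR of data positions = 1⊕0⊕0 = 1
Codeword: 0111100

0111100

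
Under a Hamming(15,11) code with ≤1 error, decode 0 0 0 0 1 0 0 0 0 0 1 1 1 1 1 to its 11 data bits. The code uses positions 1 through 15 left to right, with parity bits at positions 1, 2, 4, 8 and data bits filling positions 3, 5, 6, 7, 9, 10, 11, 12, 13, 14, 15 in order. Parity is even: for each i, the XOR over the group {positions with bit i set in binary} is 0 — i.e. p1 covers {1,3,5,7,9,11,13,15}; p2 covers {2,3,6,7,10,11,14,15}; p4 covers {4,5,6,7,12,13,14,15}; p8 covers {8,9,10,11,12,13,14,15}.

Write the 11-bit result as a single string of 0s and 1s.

s1 (pos 1,3,5,7,9,11,13,15): 0⊕0⊕1⊕0⊕0⊕1⊕1⊕1 = 0
s2 (pos 2,3,6,7,10,11,14,15): 0⊕0⊕0⊕0⊕0⊕1⊕1⊕1 = 1
s4 (pos 4,5,6,7,12,13,14,15): 0⊕1⊕0⊕0⊕1⊕1⊕1⊕1 = 1
s8 (pos 8,9,10,11,12,13,14,15): 0⊕0⊕0⊕1⊕1⊕1⊕1⊕1 = 1
Syndrome s8…s1 = 1110 → error at position 14.
Flip position 14: 000010000011111 → 000010000011101
Read data bits from positions 3,5,6,7,9,10,11,12,13,14,15: 01000011101

01000011101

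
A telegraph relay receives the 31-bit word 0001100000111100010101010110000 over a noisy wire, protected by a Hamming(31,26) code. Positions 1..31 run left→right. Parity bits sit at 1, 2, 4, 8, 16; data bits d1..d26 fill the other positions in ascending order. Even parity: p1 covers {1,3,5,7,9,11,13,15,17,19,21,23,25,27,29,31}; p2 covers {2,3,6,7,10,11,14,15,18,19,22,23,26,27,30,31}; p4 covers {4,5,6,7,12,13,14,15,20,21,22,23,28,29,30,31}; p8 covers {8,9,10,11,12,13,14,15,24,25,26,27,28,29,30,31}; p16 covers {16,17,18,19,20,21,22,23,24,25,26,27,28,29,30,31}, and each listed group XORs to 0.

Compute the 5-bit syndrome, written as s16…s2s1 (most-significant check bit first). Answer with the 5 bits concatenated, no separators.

s1 (pos 1,3,5,7,9,11,13,15,17,19,21,23,25,27,29,31): 0⊕0⊕1⊕0⊕0⊕1⊕1⊕0⊕0⊕0⊕0⊕0⊕0⊕1⊕0⊕0 = 0
s2 (pos 2,3,6,7,10,11,14,15,18,19,22,23,26,27,30,31): 0⊕0⊕0⊕0⊕0⊕1⊕1⊕0⊕1⊕0⊕1⊕0⊕1⊕1⊕0⊕0 = 0
s4 (pos 4,5,6,7,12,13,14,15,20,21,22,23,28,29,30,31): 1⊕1⊕0⊕0⊕1⊕1⊕1⊕0⊕1⊕0⊕1⊕0⊕0⊕0⊕0⊕0 = 1
s8 (pos 8,9,10,11,12,13,14,15,24,25,26,27,28,29,30,31): 0⊕0⊕0⊕1⊕1⊕1⊕1⊕0⊕1⊕0⊕1⊕1⊕0⊕0⊕0⊕0 = 1
s16 (pos 16,17,18,19,20,21,22,23,24,25,26,27,28,29,30,31): 0⊕0⊕1⊕0⊕1⊕0⊕1⊕0⊕1⊕0⊕1⊕1⊕0⊕0⊕0⊕0 = 0
Syndrome s16…s1 = 01100 → error at position 12.

01100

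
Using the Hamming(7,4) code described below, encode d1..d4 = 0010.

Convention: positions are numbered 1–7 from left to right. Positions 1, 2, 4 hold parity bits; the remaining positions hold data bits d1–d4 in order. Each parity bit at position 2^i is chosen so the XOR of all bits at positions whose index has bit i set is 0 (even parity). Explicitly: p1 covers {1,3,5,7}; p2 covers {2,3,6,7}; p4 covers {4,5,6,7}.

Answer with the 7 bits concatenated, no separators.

0101010

Place data at non-parity positions: p1 p2 0 p4 0 1 0
p1 (pos 1,3,5,7): XOR of data positions = 0⊕0⊕0 = 0
p2 (pos 2,3,6,7): XOR of data positions = 0⊕1⊕0 = 1
p4 (pos 4,5,6,7): XOR of data positions = 0⊕1⊕0 = 1
Codeword: 0101010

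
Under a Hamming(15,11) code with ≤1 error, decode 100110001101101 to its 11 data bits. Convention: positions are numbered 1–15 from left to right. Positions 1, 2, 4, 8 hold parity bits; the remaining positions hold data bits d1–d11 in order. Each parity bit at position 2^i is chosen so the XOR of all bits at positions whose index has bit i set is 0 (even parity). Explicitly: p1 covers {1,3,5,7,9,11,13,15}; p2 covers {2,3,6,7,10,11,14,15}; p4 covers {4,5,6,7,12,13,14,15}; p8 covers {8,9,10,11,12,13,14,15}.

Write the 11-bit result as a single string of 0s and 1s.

s1 (pos 1,3,5,7,9,11,13,15): 1⊕0⊕1⊕0⊕1⊕0⊕1⊕1 = 1
s2 (pos 2,3,6,7,10,11,14,15): 0⊕0⊕0⊕0⊕1⊕0⊕0⊕1 = 0
s4 (pos 4,5,6,7,12,13,14,15): 1⊕1⊕0⊕0⊕1⊕1⊕0⊕1 = 1
s8 (pos 8,9,10,11,12,13,14,15): 0⊕1⊕1⊕0⊕1⊕1⊕0⊕1 = 1
Syndrome s8…s1 = 1101 → error at position 13.
Flip position 13: 100110001101101 → 100110001101001
Read data bits from positions 3,5,6,7,9,10,11,12,13,14,15: 01001101001

01001101001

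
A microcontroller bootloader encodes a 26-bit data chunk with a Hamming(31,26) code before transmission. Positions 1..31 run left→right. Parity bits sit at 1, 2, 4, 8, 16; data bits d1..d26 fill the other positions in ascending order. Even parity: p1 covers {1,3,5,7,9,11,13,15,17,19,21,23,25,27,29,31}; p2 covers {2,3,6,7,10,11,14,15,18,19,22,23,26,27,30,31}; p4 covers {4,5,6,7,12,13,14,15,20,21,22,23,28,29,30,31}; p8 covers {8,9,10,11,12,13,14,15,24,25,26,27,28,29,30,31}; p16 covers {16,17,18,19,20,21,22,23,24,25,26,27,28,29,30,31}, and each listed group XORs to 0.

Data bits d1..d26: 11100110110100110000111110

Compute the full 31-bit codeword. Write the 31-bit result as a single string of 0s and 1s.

0011110101101100100110000111110

Place data at non-parity positions: p1 p2 1 p4 1 1 0 p8 0 1 1 0 1 1 0 p16 1 0 0 1 1 0 0 0 0 1 1 1 1 1 0
p1 (pos 1,3,5,7,9,11,13,15,17,19,21,23,25,27,29,31): XOR of data positions = 1⊕1⊕0⊕0⊕1⊕1⊕0⊕1⊕0⊕1⊕0⊕0⊕1⊕1⊕0 = 0
p2 (pos 2,3,6,7,10,11,14,15,18,19,22,23,26,27,30,31): XOR of data positions = 1⊕1⊕0⊕1⊕1⊕1⊕0⊕0⊕0⊕0⊕0⊕1⊕1⊕1⊕0 = 0
p4 (pos 4,5,6,7,12,13,14,15,20,21,22,23,28,29,30,31): XOR of data positions = 1⊕1⊕0⊕0⊕1⊕1⊕0⊕1⊕1⊕0⊕0⊕1⊕1⊕1⊕0 = 1
p8 (pos 8,9,10,11,12,13,14,15,24,25,26,27,28,29,30,31): XOR of data positions = 0⊕1⊕1⊕0⊕1⊕1⊕0⊕0⊕0⊕1⊕1⊕1⊕1⊕1⊕0 = 1
p16 (pos 16,17,18,19,20,21,22,23,24,25,26,27,28,29,30,31): XOR of data positions = 1⊕0⊕0⊕1⊕1⊕0⊕0⊕0⊕0⊕1⊕1⊕1⊕1⊕1⊕0 = 0
Codeword: 0011110101101100100110000111110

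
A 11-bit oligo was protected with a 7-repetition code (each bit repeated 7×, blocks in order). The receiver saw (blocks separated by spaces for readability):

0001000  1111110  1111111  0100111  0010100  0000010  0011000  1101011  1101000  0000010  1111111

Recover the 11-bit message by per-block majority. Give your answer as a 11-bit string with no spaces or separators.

Block 1 (0001000): 1 one → 0
Block 2 (1111110): 6 ones → 1
Block 3 (1111111): 7 ones → 1
Block 4 (0100111): 4 ones → 1
Block 5 (0010100): 2 ones → 0
Block 6 (0000010): 1 one → 0
Block 7 (0011000): 2 ones → 0
Block 8 (1101011): 5 ones → 1
Block 9 (1101000): 3 ones → 0
Block 10 (0000010): 1 one → 0
Block 11 (1111111): 7 ones → 1

01110001001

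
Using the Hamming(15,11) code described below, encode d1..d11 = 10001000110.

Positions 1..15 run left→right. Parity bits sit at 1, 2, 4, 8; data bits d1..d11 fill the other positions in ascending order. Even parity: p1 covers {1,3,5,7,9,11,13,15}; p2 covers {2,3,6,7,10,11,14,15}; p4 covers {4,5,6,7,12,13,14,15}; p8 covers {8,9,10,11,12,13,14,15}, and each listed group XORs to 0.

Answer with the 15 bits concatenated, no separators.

Place data at non-parity positions: p1 p2 1 p4 0 0 0 p8 1 0 0 0 1 1 0
p1 (pos 1,3,5,7,9,11,13,15): XOR of data positions = 1⊕0⊕0⊕1⊕0⊕1⊕0 = 1
p2 (pos 2,3,6,7,10,11,14,15): XOR of data positions = 1⊕0⊕0⊕0⊕0⊕1⊕0 = 0
p4 (pos 4,5,6,7,12,13,14,15): XOR of data positions = 0⊕0⊕0⊕0⊕1⊕1⊕0 = 0
p8 (pos 8,9,10,11,12,13,14,15): XOR of data positions = 1⊕0⊕0⊕0⊕1⊕1⊕0 = 1
Codeword: 101000011000110

101000011000110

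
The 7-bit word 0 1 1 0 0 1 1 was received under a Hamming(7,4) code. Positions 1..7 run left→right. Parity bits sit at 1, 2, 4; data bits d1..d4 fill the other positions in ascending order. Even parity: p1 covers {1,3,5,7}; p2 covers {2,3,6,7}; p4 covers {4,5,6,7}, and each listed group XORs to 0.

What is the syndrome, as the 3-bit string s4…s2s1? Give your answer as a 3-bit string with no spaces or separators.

000

s1 (pos 1,3,5,7): 0⊕1⊕0⊕1 = 0
s2 (pos 2,3,6,7): 1⊕1⊕1⊕1 = 0
s4 (pos 4,5,6,7): 0⊕0⊕1⊕1 = 0
Syndrome s4…s1 = 000 → no error.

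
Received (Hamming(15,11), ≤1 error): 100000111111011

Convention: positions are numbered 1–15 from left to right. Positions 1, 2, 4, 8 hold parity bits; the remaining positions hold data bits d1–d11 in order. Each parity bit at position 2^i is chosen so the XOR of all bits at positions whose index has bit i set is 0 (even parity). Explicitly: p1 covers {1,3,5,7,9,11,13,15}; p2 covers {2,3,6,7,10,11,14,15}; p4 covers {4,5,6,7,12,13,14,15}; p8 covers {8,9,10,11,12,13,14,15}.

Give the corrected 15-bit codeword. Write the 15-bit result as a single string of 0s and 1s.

100000111101011

s1 (pos 1,3,5,7,9,11,13,15): 1⊕0⊕0⊕1⊕1⊕1⊕0⊕1 = 1
s2 (pos 2,3,6,7,10,11,14,15): 0⊕0⊕0⊕1⊕1⊕1⊕1⊕1 = 1
s4 (pos 4,5,6,7,12,13,14,15): 0⊕0⊕0⊕1⊕1⊕0⊕1⊕1 = 0
s8 (pos 8,9,10,11,12,13,14,15): 1⊕1⊕1⊕1⊕1⊕0⊕1⊕1 = 1
Syndrome s8…s1 = 1011 → error at position 11.
Flip position 11: 100000111111011 → 100000111101011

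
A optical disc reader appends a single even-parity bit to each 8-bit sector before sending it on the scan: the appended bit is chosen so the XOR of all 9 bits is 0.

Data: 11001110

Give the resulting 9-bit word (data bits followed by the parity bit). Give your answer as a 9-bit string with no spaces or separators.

XOR of the 8 data bits: 1⊕1⊕0⊕0⊕1⊕1⊕1⊕0 = 1
Parity bit = 1 (so all 9 bits XOR to 0).

110011101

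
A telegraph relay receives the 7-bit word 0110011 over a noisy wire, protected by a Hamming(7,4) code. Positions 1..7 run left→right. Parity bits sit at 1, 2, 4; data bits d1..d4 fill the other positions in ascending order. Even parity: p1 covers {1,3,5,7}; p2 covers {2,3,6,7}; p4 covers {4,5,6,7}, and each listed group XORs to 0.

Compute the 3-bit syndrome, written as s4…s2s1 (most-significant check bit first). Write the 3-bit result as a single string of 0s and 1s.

000

s1 (pos 1,3,5,7): 0⊕1⊕0⊕1 = 0
s2 (pos 2,3,6,7): 1⊕1⊕1⊕1 = 0
s4 (pos 4,5,6,7): 0⊕0⊕1⊕1 = 0
Syndrome s4…s1 = 000 → no error.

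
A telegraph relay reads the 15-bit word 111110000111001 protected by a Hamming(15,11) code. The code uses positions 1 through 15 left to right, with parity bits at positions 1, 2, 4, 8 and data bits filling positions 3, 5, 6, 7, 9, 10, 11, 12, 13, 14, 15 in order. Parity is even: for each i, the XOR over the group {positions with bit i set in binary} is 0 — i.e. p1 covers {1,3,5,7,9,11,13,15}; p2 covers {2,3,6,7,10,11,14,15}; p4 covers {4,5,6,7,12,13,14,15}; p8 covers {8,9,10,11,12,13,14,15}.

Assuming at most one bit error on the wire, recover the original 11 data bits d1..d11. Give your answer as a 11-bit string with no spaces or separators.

s1 (pos 1,3,5,7,9,11,13,15): 1⊕1⊕1⊕0⊕0⊕1⊕0⊕1 = 1
s2 (pos 2,3,6,7,10,11,14,15): 1⊕1⊕0⊕0⊕1⊕1⊕0⊕1 = 1
s4 (pos 4,5,6,7,12,13,14,15): 1⊕1⊕0⊕0⊕1⊕0⊕0⊕1 = 0
s8 (pos 8,9,10,11,12,13,14,15): 0⊕0⊕1⊕1⊕1⊕0⊕0⊕1 = 0
Syndrome s8…s1 = 0011 → error at position 3.
Flip position 3: 111110000111001 → 110110000111001
Read data bits from positions 3,5,6,7,9,10,11,12,13,14,15: 01000111001

01000111001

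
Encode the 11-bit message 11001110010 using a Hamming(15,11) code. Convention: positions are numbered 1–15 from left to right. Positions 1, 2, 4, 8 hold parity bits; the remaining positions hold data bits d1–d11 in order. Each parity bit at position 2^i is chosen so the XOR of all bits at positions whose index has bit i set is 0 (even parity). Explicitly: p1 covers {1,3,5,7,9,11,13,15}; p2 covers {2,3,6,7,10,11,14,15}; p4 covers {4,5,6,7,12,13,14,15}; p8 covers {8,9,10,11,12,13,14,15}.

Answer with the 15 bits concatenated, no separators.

001010001110010

Place data at non-parity positions: p1 p2 1 p4 1 0 0 p8 1 1 1 0 0 1 0
p1 (pos 1,3,5,7,9,11,13,15): XOR of data positions = 1⊕1⊕0⊕1⊕1⊕0⊕0 = 0
p2 (pos 2,3,6,7,10,11,14,15): XOR of data positions = 1⊕0⊕0⊕1⊕1⊕1⊕0 = 0
p4 (pos 4,5,6,7,12,13,14,15): XOR of data positions = 1⊕0⊕0⊕0⊕0⊕1⊕0 = 0
p8 (pos 8,9,10,11,12,13,14,15): XOR of data positions = 1⊕1⊕1⊕0⊕0⊕1⊕0 = 0
Codeword: 001010001110010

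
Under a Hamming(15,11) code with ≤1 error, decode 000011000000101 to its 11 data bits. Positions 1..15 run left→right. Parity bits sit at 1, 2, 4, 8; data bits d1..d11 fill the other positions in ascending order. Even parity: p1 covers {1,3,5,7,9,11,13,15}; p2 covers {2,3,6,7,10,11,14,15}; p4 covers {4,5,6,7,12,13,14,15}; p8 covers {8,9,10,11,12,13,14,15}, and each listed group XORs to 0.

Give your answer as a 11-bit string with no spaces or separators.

s1 (pos 1,3,5,7,9,11,13,15): 0⊕0⊕1⊕0⊕0⊕0⊕1⊕1 = 1
s2 (pos 2,3,6,7,10,11,14,15): 0⊕0⊕1⊕0⊕0⊕0⊕0⊕1 = 0
s4 (pos 4,5,6,7,12,13,14,15): 0⊕1⊕1⊕0⊕0⊕1⊕0⊕1 = 0
s8 (pos 8,9,10,11,12,13,14,15): 0⊕0⊕0⊕0⊕0⊕1⊕0⊕1 = 0
Syndrome s8…s1 = 0001 → error at position 1.
Flip position 1: 000011000000101 → 100011000000101
Read data bits from positions 3,5,6,7,9,10,11,12,13,14,15: 01100000101

01100000101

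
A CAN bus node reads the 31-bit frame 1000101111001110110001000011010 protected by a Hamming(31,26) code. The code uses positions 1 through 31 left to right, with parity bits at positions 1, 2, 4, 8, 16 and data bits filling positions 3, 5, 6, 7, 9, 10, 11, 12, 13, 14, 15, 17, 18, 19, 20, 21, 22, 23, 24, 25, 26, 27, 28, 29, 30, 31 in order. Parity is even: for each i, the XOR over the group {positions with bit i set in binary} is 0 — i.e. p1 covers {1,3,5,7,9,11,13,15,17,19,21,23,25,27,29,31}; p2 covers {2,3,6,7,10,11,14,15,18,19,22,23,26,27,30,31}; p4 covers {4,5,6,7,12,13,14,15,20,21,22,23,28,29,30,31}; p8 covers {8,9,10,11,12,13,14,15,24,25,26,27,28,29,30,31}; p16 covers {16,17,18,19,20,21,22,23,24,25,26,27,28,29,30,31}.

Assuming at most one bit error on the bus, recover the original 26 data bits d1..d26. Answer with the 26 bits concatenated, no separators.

s1 (pos 1,3,5,7,9,11,13,15,17,19,21,23,25,27,29,31): 1⊕0⊕1⊕1⊕1⊕0⊕1⊕1⊕1⊕0⊕0⊕0⊕0⊕1⊕0⊕0 = 0
s2 (pos 2,3,6,7,10,11,14,15,18,19,22,23,26,27,30,31): 0⊕0⊕0⊕1⊕1⊕0⊕1⊕1⊕1⊕0⊕1⊕0⊕0⊕1⊕1⊕0 = 0
s4 (pos 4,5,6,7,12,13,14,15,20,21,22,23,28,29,30,31): 0⊕1⊕0⊕1⊕0⊕1⊕1⊕1⊕0⊕0⊕1⊕0⊕1⊕0⊕1⊕0 = 0
s8 (pos 8,9,10,11,12,13,14,15,24,25,26,27,28,29,30,31): 1⊕1⊕1⊕0⊕0⊕1⊕1⊕1⊕0⊕0⊕0⊕1⊕1⊕0⊕1⊕0 = 1
s16 (pos 16,17,18,19,20,21,22,23,24,25,26,27,28,29,30,31): 0⊕1⊕1⊕0⊕0⊕0⊕1⊕0⊕0⊕0⊕0⊕1⊕1⊕0⊕1⊕0 = 0
Syndrome s16…s1 = 01000 → error at position 8.
Flip position 8: 1000101111001110110001000011010 → 1000101011001110110001000011010
Read data bits from positions 3,5,6,7,9,10,11,12,13,14,15,17,18,19,20,21,22,23,24,25,26,27,28,29,30,31: 01011100111110001000011010

01011100111110001000011010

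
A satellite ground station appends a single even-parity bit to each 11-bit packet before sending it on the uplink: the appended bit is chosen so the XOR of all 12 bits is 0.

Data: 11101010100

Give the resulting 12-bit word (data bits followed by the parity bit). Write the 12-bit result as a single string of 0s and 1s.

XOR of the 11 data bits: 1⊕1⊕1⊕0⊕1⊕0⊕1⊕0⊕1⊕0⊕0 = 0
Parity bit = 0 (so all 12 bits XOR to 0).

111010101000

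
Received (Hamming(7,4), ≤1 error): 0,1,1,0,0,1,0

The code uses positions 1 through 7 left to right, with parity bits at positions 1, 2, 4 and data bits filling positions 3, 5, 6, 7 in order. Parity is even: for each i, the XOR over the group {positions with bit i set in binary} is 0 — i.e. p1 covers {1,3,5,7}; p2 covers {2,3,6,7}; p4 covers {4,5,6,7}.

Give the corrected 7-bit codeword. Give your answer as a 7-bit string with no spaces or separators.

0110011

s1 (pos 1,3,5,7): 0⊕1⊕0⊕0 = 1
s2 (pos 2,3,6,7): 1⊕1⊕1⊕0 = 1
s4 (pos 4,5,6,7): 0⊕0⊕1⊕0 = 1
Syndrome s4…s1 = 111 → error at position 7.
Flip position 7: 0110010 → 0110011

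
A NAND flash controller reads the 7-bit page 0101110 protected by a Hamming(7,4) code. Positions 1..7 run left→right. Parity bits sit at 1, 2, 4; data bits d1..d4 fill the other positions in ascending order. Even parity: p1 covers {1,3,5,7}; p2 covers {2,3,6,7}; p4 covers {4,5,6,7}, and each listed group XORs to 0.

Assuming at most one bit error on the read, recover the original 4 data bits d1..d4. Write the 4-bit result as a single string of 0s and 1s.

s1 (pos 1,3,5,7): 0⊕0⊕1⊕0 = 1
s2 (pos 2,3,6,7): 1⊕0⊕1⊕0 = 0
s4 (pos 4,5,6,7): 1⊕1⊕1⊕0 = 1
Syndrome s4…s1 = 101 → error at position 5.
Flip position 5: 0101110 → 0101010
Read data bits from positions 3,5,6,7: 0010

0010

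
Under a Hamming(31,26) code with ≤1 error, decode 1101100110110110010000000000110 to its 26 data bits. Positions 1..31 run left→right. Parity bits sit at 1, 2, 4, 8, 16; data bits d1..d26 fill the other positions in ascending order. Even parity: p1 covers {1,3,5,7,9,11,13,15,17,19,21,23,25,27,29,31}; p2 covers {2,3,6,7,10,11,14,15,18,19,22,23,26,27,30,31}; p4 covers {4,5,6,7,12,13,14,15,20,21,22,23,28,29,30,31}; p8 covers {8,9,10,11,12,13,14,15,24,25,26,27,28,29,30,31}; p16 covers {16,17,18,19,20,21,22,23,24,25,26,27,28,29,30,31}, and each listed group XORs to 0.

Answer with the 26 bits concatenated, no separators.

01001011011010100000000110

s1 (pos 1,3,5,7,9,11,13,15,17,19,21,23,25,27,29,31): 1⊕0⊕1⊕0⊕1⊕1⊕0⊕1⊕0⊕0⊕0⊕0⊕0⊕0⊕1⊕0 = 0
s2 (pos 2,3,6,7,10,11,14,15,18,19,22,23,26,27,30,31): 1⊕0⊕0⊕0⊕0⊕1⊕1⊕1⊕1⊕0⊕0⊕0⊕0⊕0⊕1⊕0 = 0
s4 (pos 4,5,6,7,12,13,14,15,20,21,22,23,28,29,30,31): 1⊕1⊕0⊕0⊕1⊕0⊕1⊕1⊕0⊕0⊕0⊕0⊕0⊕1⊕1⊕0 = 1
s8 (pos 8,9,10,11,12,13,14,15,24,25,26,27,28,29,30,31): 1⊕1⊕0⊕1⊕1⊕0⊕1⊕1⊕0⊕0⊕0⊕0⊕0⊕1⊕1⊕0 = 0
s16 (pos 16,17,18,19,20,21,22,23,24,25,26,27,28,29,30,31): 0⊕0⊕1⊕0⊕0⊕0⊕0⊕0⊕0⊕0⊕0⊕0⊕0⊕1⊕1⊕0 = 1
Syndrome s16…s1 = 10100 → error at position 20.
Flip position 20: 1101100110110110010000000000110 → 1101100110110110010100000000110
Read data bits from positions 3,5,6,7,9,10,11,12,13,14,15,17,18,19,20,21,22,23,24,25,26,27,28,29,30,31: 01001011011010100000000110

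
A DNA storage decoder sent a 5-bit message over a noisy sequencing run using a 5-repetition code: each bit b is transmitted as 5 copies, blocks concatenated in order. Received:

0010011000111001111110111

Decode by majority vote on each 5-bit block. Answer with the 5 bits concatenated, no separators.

00111

Block 1 (00100): 1 one → 0
Block 2 (11000): 2 ones → 0
Block 3 (11100): 3 ones → 1
Block 4 (11111): 5 ones → 1
Block 5 (10111): 4 ones → 1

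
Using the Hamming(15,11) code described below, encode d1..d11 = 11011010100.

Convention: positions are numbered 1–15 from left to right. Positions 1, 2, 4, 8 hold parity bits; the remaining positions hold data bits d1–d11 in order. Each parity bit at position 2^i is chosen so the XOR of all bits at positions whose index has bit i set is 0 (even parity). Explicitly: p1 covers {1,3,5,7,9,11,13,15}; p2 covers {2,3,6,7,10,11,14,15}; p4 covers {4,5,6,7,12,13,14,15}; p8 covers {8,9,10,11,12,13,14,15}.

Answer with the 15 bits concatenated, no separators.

011110111010100

Place data at non-parity positions: p1 p2 1 p4 1 0 1 p8 1 0 1 0 1 0 0
p1 (pos 1,3,5,7,9,11,13,15): XOR of data positions = 1⊕1⊕1⊕1⊕1⊕1⊕0 = 0
p2 (pos 2,3,6,7,10,11,14,15): XOR of data positions = 1⊕0⊕1⊕0⊕1⊕0⊕0 = 1
p4 (pos 4,5,6,7,12,13,14,15): XOR of data positions = 1⊕0⊕1⊕0⊕1⊕0⊕0 = 1
p8 (pos 8,9,10,11,12,13,14,15): XOR of data positions = 1⊕0⊕1⊕0⊕1⊕0⊕0 = 1
Codeword: 011110111010100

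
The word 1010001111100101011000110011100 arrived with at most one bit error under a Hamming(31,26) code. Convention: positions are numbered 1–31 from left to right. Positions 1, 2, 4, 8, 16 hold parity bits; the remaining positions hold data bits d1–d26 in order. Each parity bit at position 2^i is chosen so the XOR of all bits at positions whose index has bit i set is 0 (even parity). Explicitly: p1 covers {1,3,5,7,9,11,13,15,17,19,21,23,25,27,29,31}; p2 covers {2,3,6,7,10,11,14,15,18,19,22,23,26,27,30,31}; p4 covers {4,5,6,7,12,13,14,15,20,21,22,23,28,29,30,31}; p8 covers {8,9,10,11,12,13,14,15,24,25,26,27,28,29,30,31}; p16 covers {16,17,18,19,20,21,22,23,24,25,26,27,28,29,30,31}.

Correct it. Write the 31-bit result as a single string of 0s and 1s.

s1 (pos 1,3,5,7,9,11,13,15,17,19,21,23,25,27,29,31): 1⊕1⊕0⊕1⊕1⊕1⊕0⊕0⊕0⊕1⊕0⊕1⊕0⊕1⊕1⊕0 = 1
s2 (pos 2,3,6,7,10,11,14,15,18,19,22,23,26,27,30,31): 0⊕1⊕0⊕1⊕1⊕1⊕1⊕0⊕1⊕1⊕0⊕1⊕0⊕1⊕0⊕0 = 1
s4 (pos 4,5,6,7,12,13,14,15,20,21,22,23,28,29,30,31): 0⊕0⊕0⊕1⊕0⊕0⊕1⊕0⊕0⊕0⊕0⊕1⊕1⊕1⊕0⊕0 = 1
s8 (pos 8,9,10,11,12,13,14,15,24,25,26,27,28,29,30,31): 1⊕1⊕1⊕1⊕0⊕0⊕1⊕0⊕1⊕0⊕0⊕1⊕1⊕1⊕0⊕0 = 1
s16 (pos 16,17,18,19,20,21,22,23,24,25,26,27,28,29,30,31): 1⊕0⊕1⊕1⊕0⊕0⊕0⊕1⊕1⊕0⊕0⊕1⊕1⊕1⊕0⊕0 = 0
Syndrome s16…s1 = 01111 → error at position 15.
Flip position 15: 1010001111100101011000110011100 → 1010001111100111011000110011100

1010001111100111011000110011100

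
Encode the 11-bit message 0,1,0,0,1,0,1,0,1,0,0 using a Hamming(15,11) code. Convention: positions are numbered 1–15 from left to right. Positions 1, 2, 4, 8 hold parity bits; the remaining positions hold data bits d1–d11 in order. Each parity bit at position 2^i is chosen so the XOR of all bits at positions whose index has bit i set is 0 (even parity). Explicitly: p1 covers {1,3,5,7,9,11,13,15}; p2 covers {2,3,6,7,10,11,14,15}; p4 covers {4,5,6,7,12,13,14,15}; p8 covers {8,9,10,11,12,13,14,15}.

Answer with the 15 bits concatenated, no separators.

010010011010100

Place data at non-parity positions: p1 p2 0 p4 1 0 0 p8 1 0 1 0 1 0 0
p1 (pos 1,3,5,7,9,11,13,15): XOR of data positions = 0⊕1⊕0⊕1⊕1⊕1⊕0 = 0
p2 (pos 2,3,6,7,10,11,14,15): XOR of data positions = 0⊕0⊕0⊕0⊕1⊕0⊕0 = 1
p4 (pos 4,5,6,7,12,13,14,15): XOR of data positions = 1⊕0⊕0⊕0⊕1⊕0⊕0 = 0
p8 (pos 8,9,10,11,12,13,14,15): XOR of data positions = 1⊕0⊕1⊕0⊕1⊕0⊕0 = 1
Codeword: 010010011010100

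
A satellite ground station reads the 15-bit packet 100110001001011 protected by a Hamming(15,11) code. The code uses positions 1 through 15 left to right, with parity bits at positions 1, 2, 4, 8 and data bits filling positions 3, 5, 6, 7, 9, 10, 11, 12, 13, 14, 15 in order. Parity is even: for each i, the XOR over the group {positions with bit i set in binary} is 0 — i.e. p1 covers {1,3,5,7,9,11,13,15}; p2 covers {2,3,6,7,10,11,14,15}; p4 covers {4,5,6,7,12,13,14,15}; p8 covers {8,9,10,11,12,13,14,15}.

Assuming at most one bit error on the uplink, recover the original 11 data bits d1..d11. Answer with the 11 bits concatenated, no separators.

s1 (pos 1,3,5,7,9,11,13,15): 1⊕0⊕1⊕0⊕1⊕0⊕0⊕1 = 0
s2 (pos 2,3,6,7,10,11,14,15): 0⊕0⊕0⊕0⊕0⊕0⊕1⊕1 = 0
s4 (pos 4,5,6,7,12,13,14,15): 1⊕1⊕0⊕0⊕1⊕0⊕1⊕1 = 1
s8 (pos 8,9,10,11,12,13,14,15): 0⊕1⊕0⊕0⊕1⊕0⊕1⊕1 = 0
Syndrome s8…s1 = 0100 → error at position 4.
Flip position 4: 100110001001011 → 100010001001011
Read data bits from positions 3,5,6,7,9,10,11,12,13,14,15: 01001001011

01001001011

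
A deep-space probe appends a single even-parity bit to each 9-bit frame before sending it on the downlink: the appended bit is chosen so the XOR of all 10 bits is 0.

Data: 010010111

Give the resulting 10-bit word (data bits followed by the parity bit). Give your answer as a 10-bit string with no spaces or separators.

0100101111

XOR of the 9 data bits: 0⊕1⊕0⊕0⊕1⊕0⊕1⊕1⊕1 = 1
Parity bit = 1 (so all 10 bits XOR to 0).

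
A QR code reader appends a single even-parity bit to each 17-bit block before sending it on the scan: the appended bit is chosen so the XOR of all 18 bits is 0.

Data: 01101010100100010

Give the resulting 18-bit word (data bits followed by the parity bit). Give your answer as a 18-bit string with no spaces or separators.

XOR of the 17 data bits: 0⊕1⊕1⊕0⊕1⊕0⊕1⊕0⊕1⊕0⊕0⊕1⊕0⊕0⊕0⊕1⊕0 = 1
Parity bit = 1 (so all 18 bits XOR to 0).

011010101001000101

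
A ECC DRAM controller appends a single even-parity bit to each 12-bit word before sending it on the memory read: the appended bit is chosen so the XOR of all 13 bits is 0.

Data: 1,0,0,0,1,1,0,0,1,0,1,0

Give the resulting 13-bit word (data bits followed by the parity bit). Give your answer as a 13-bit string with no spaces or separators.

XOR of the 12 data bits: 1⊕0⊕0⊕0⊕1⊕1⊕0⊕0⊕1⊕0⊕1⊕0 = 1
Parity bit = 1 (so all 13 bits XOR to 0).

1000110010101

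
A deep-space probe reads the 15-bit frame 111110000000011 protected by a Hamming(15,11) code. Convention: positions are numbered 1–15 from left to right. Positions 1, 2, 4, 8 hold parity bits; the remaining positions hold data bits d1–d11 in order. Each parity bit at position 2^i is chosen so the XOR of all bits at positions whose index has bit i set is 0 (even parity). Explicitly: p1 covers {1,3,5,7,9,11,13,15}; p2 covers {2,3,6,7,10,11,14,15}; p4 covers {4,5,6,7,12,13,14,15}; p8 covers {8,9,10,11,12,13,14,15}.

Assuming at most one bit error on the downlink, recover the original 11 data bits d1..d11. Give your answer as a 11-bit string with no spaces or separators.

s1 (pos 1,3,5,7,9,11,13,15): 1⊕1⊕1⊕0⊕0⊕0⊕0⊕1 = 0
s2 (pos 2,3,6,7,10,11,14,15): 1⊕1⊕0⊕0⊕0⊕0⊕1⊕1 = 0
s4 (pos 4,5,6,7,12,13,14,15): 1⊕1⊕0⊕0⊕0⊕0⊕1⊕1 = 0
s8 (pos 8,9,10,11,12,13,14,15): 0⊕0⊕0⊕0⊕0⊕0⊕1⊕1 = 0
Syndrome s8…s1 = 0000 → no error.
Read data bits from positions 3,5,6,7,9,10,11,12,13,14,15: 11000000011

11000000011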